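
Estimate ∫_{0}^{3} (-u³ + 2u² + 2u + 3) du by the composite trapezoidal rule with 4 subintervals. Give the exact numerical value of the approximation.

h = (3 − 0)/4 = 0.75.
Nodes u₀,…,u₄ = 0, 0.75, 1.5, 2.25, 3.
f(u) = -u³ + 2u² + 2u + 3: f₀=3, f₁=5.203125, f₂=7.125, f₃=6.234375, f₄=0.
(h/2)·[f₀ + 2f₁ + 2f₂ + 2f₃ + f₄] = 0.375·(40.125) = 15.046875.

15.046875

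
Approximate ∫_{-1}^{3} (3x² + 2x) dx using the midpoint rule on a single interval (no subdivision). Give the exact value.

M = (b−a)·f(1) = 4·(5) = 20.

20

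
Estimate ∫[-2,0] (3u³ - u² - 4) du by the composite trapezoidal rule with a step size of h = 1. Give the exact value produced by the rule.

h = (0 − (-2))/2 = 1.
Nodes u₀,…,u₂ = -2, -1, 0.
f(u) = 3u³ - u² - 4: f₀=-32, f₁=-8, f₂=-4.
(h/2)·[f₀ + 2f₁ + f₂] = 0.5·(-52) = -26.

-26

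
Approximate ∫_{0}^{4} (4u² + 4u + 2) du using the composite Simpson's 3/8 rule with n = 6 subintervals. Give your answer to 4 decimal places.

125.3333

h = (4 − 0)/6 = 0.666667.
Nodes u₀,…,u₆ = 0, 0.666667, 1.333333, 2, 2.666667, 3.333333, 4.
f(u) = 4u² + 4u + 2: f₀=2, f₁=6.444444, f₂=14.444444, f₃=26, f₄=41.111111, f₅=59.777778, f₆=82.
(3h/8)·[f₀ + 3f₁ + 3f₂ + 2f₃ + 3f₄ + 3f₅ + f₆] = 0.25·(501.333333) = 125.3333.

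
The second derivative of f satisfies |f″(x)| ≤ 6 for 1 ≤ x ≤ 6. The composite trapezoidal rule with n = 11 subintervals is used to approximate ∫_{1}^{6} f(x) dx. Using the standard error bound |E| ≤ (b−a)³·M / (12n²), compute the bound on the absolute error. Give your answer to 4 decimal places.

|E| ≤ (5)³·6 / (12·11²) = 750/1452 = 0.5165.

0.5165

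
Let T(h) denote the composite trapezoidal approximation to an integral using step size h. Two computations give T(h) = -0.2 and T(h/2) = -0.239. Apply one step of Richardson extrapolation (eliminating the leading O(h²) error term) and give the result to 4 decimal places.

R = (4·T(h/2) − T(h)) / 3 = (4·(-0.239) − (-0.2))/3 = (-0.756)/3 = -0.2520.

-0.2520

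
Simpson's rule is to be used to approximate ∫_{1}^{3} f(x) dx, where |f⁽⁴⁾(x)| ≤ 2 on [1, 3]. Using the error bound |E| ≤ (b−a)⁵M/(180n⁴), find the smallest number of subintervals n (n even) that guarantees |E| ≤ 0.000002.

22

Need 64/(180n⁴) ≤ 0.000002.
n⁴ ≥ 64/(180·0.000002) = 177778 ⇒ n ≥ 20.5338, so the smallest even n is 22. (n must be even for Simpson's rule.)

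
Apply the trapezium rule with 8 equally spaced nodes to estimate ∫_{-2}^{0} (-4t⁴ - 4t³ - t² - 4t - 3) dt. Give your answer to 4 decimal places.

-10.8363

h = (0 − (-2))/7 = 0.285714.
Nodes t₀,…,t₇ = -2, -1.714286, -1.428571, -1.142857, -0.857143, -0.571429, -0.285714, 0.
f(t) = -4t⁴ - 4t³ - t² - 4t - 3: f₀=-31, f₁=-13.475635, f₂=-4.324448, f₃=-0.587672, f₄=0.053728, f₅=-0.720950, f₆=-1.872137, f₇=-3.
(h/2)·[f₀ + 2f₁ + 2f₂ + 2f₃ + 2f₄ + 2f₅ + 2f₆ + f₇] = 0.142857·(-75.854227) = -10.8363.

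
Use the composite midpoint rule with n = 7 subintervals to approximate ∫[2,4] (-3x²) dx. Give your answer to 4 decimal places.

-55.9592

h = (4 − 2)/7 = 0.285714.
Midpoints m₁,…,m₇ = 2.142857, 2.428571, 2.714286, 3, 3.285714, 3.571429, 3.857143.
f(m₁)=-13.775510, f(m₂)=-17.693878, f(m₃)=-22.102041, f(m₄)=-27, f(m₅)=-32.387755, f(m₆)=-38.265306, f(m₇)=-44.632653.
h·[f(m₁) + f(m₂) + f(m₃) + f(m₄) + f(m₅) + f(m₆) + f(m₇)] = 0.285714·(-195.857143) = -55.9592.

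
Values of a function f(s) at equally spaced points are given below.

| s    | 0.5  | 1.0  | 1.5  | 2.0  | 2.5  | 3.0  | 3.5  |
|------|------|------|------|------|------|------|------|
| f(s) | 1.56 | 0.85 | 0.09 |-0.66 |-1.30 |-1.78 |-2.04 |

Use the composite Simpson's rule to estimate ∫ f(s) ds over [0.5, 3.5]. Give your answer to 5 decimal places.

h = 0.5, n = 6.
(h/3)·[y₀ + 4y₁ + 2y₂ + 4y₃ + 2y₄ + 4y₅ + y₆] = 0.166667·(-9.26) = -1.54333.

-1.54333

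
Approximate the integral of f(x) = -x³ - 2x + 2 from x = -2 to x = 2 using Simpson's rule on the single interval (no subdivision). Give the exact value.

S = (b−a)/6 · [f(-2) + 4f(0) + f(2)] = 0.666667·[14 + 4·2 + (-10)] = 8.

8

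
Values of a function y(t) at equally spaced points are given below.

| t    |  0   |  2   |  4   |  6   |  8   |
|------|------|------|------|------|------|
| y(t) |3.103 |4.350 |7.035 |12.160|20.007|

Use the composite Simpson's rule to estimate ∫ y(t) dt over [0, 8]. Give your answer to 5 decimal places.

68.81333

h = 2, n = 4.
(h/3)·[y₀ + 4y₁ + 2y₂ + 4y₃ + y₄] = 0.666667·(103.220) = 68.81333.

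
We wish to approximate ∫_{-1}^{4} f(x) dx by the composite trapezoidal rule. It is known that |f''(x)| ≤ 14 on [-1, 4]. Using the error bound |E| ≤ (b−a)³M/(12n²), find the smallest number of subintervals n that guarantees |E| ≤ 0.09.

41

Need 1750/(12n²) ≤ 0.09.
n² ≥ 1750/(12·0.09) = 1620.37 ⇒ n ≥ 40.2538, so the smallest n is 41.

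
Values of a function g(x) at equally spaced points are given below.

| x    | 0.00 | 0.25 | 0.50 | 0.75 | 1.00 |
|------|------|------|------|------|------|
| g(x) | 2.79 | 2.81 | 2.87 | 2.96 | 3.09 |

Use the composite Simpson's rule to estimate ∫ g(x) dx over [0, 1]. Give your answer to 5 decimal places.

2.89167

h = 0.25, n = 4.
(h/3)·[y₀ + 4y₁ + 2y₂ + 4y₃ + y₄] = 0.083333·(34.70) = 2.89167.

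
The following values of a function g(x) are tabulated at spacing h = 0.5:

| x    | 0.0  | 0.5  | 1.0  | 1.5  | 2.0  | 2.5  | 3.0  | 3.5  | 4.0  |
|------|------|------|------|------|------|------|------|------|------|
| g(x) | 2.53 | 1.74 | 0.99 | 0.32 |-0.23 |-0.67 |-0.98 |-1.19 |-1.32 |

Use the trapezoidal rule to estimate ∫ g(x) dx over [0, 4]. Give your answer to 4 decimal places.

0.2925

h = 0.5, n = 8.
(h/2)·[y₀ + 2y₁ + 2y₂ + 2y₃ + 2y₄ + 2y₅ + 2y₆ + 2y₇ + y₈] = 0.25·(1.17) = 0.2925.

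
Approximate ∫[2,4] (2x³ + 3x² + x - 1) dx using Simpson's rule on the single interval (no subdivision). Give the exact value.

S = (b−a)/6 · [f(2) + 4f(3) + f(4)] = 0.333333·[29 + 4·83 + 179] = 180.

180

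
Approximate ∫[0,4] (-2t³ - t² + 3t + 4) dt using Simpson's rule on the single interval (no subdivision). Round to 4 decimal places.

S = (b−a)/6 · [f(0) + 4f(2) + f(4)] = 0.666667·[4 + 4·(-10) + (-128)] = -109.3333.

-109.3333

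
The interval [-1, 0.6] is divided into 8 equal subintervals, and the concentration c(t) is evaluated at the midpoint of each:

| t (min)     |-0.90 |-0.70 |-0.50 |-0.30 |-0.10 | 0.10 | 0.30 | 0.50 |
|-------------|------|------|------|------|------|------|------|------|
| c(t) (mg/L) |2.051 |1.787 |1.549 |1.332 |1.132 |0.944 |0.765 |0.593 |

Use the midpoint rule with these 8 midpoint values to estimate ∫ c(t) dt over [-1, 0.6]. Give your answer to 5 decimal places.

2.03060

h = 0.2, n = 8.
h·[y(m₁) + y(m₂) + y(m₃) + y(m₄) + y(m₅) + y(m₆) + y(m₇) + y(m₈)] = 0.2·(10.153) = 2.03060.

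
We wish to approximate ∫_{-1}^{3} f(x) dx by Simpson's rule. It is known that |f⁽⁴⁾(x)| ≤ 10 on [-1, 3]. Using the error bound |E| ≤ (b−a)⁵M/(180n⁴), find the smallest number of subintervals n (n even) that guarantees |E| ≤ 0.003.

Need 10240/(180n⁴) ≤ 0.003.
n⁴ ≥ 10240/(180·0.003) = 18963 ⇒ n ≥ 11.7348, so the smallest even n is 12. (n must be even for Simpson's rule.)

12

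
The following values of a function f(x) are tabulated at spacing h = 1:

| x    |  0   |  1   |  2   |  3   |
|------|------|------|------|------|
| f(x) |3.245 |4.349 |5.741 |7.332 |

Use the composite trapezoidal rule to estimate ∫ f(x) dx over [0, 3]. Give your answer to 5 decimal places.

h = 1, n = 3.
(h/2)·[y₀ + 2y₁ + 2y₂ + y₃] = 0.5·(30.757) = 15.37850.

15.37850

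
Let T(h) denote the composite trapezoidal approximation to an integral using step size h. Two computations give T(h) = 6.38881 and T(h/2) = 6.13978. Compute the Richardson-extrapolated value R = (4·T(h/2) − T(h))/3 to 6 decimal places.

R = (4·T(h/2) − T(h)) / 3 = (4·6.13978 − 6.38881)/3 = (18.17031)/3 = 6.056770.

6.056770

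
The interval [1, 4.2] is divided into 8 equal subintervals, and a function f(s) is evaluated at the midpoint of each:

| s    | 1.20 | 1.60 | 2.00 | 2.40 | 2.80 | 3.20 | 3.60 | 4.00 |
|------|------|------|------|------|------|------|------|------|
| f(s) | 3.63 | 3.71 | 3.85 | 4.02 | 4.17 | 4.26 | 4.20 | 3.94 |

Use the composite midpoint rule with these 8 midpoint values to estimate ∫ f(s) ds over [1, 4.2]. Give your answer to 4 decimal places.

h = 0.4, n = 8.
h·[y(m₁) + y(m₂) + y(m₃) + y(m₄) + y(m₅) + y(m₆) + y(m₇) + y(m₈)] = 0.4·(31.78) = 12.7120.

12.7120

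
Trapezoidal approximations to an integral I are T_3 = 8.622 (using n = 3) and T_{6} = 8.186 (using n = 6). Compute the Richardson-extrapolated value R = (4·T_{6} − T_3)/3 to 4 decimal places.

R = (4·T_{6} − T_3) / 3 = (4·8.186 − 8.622)/3 = (24.122)/3 = 8.0407.

8.0407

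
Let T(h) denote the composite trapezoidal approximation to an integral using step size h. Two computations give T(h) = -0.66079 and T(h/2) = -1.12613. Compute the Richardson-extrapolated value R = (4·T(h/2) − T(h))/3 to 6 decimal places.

-1.281243

R = (4·T(h/2) − T(h)) / 3 = (4·(-1.12613) − (-0.66079))/3 = (-3.84373)/3 = -1.281243.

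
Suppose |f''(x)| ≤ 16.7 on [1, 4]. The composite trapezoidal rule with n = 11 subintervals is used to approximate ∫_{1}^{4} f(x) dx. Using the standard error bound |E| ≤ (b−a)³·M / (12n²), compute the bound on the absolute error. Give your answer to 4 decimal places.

|E| ≤ (3)³·16.7 / (12·11²) = 450.9/1452 = 0.3105.

0.3105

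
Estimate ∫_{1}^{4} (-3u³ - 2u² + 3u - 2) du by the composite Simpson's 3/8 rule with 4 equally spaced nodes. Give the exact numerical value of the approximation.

h = (4 − 1)/3 = 1.
Nodes u₀,…,u₃ = 1, 2, 3, 4.
f(u) = -3u³ - 2u² + 3u - 2: f₀=-4, f₁=-28, f₂=-92, f₃=-214.
(3h/8)·[f₀ + 3f₁ + 3f₂ + f₃] = 0.375·(-578) = -216.75.

-216.75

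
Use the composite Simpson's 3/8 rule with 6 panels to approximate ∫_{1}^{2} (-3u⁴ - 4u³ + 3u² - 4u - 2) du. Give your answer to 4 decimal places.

h = (2 − 1)/6 = 0.166667.
Nodes u₀,…,u₆ = 1, 1.166667, 1.333333, 1.5, 1.666667, 1.833333, 2.
f(u) = -3u⁴ - 4u³ + 3u² - 4u - 2: f₀=-10, f₁=-14.493056, f₂=-20.962963, f₃=-29.9375, f₄=-42, f₅=-57.789352, f₆=-78.
(3h/8)·[f₀ + 3f₁ + 3f₂ + 2f₃ + 3f₄ + 3f₅ + f₆] = 0.0625·(-553.611111) = -34.6007.

-34.6007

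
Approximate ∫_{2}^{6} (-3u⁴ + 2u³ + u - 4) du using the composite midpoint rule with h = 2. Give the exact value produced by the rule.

h = (6 − 2)/2 = 2.
Midpoints m₁,…,m₂ = 3, 5.
f(m₁)=-190, f(m₂)=-1624.
h·[f(m₁) + f(m₂)] = 2·(-1814) = -3628.

-3628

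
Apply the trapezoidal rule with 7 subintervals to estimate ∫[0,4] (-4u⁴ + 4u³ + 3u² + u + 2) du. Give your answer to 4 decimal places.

h = (4 − 0)/7 = 0.571429.
Nodes u₀,…,u₇ = 0, 0.571429, 1.142857, 1.714286, 2.285714, 2.857143, 3.428571, 4.
f(u) = -4u⁴ + 4u³ + 3u² + u + 2: f₀=2, f₁=3.870887, f₂=6.208247, f₃=-1.863390, f₄=-41.455227, f₅=-143.914202, f₆=-350.822990, f₇=-714.
(h/2)·[f₀ + 2f₁ + 2f₂ + 2f₃ + 2f₄ + 2f₅ + 2f₆ + f₇] = 0.285714·(-1767.953353) = -505.1295.

-505.1295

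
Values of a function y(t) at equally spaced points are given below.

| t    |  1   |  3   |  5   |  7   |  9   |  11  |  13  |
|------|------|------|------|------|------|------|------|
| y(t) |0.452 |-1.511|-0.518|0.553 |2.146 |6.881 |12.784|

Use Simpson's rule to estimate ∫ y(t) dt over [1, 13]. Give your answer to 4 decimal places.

26.7893

h = 2, n = 6.
(h/3)·[y₀ + 4y₁ + 2y₂ + 4y₃ + 2y₄ + 4y₅ + y₆] = 0.666667·(40.184) = 26.7893.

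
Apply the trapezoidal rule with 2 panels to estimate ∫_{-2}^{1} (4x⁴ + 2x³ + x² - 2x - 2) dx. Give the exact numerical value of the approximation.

h = (1 − (-2))/2 = 1.5.
Nodes x₀,…,x₂ = -2, -0.5, 1.
f(x) = 4x⁴ + 2x³ + x² - 2x - 2: f₀=54, f₁=-0.75, f₂=3.
(h/2)·[f₀ + 2f₁ + f₂] = 0.75·(55.5) = 41.625.

41.625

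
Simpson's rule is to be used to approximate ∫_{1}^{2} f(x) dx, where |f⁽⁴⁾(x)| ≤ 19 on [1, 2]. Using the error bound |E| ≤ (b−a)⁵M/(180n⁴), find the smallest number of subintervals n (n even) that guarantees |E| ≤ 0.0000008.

Need 19/(180n⁴) ≤ 0.0000008.
n⁴ ≥ 19/(180·0.0000008) = 131944 ⇒ n ≥ 19.0589, so the smallest even n is 20. (n must be even for Simpson's rule.)

20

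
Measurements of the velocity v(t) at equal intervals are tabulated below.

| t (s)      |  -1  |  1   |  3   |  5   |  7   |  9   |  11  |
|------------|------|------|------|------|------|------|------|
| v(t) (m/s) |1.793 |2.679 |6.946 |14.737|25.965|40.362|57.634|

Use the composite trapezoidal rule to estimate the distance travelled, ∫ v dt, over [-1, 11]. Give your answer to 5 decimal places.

h = 2, n = 6.
(h/2)·[y₀ + 2y₁ + 2y₂ + 2y₃ + 2y₄ + 2y₅ + y₆] = 1·(240.805) = 240.80500.

240.80500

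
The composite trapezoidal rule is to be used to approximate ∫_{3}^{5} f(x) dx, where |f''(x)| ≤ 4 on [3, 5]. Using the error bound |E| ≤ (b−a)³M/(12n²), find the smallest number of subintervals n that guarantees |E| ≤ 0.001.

52

Need 32/(12n²) ≤ 0.001.
n² ≥ 32/(12·0.001) = 2666.67 ⇒ n ≥ 51.6398, so the smallest n is 52.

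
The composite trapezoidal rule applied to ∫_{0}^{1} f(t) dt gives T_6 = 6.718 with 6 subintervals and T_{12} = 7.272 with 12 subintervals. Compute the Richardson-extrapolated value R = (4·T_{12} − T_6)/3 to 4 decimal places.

7.4567

R = (4·T_{12} − T_6) / 3 = (4·7.272 − 6.718)/3 = (22.370)/3 = 7.4567.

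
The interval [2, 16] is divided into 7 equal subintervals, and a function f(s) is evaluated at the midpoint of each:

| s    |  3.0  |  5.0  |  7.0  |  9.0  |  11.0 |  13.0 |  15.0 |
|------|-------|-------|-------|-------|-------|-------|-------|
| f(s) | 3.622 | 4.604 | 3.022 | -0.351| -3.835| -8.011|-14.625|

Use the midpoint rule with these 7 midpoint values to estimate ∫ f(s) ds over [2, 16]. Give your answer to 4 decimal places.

h = 2, n = 7.
h·[y(m₁) + y(m₂) + y(m₃) + y(m₄) + y(m₅) + y(m₆) + y(m₇)] = 2·(-15.574) = -31.1480.

-31.1480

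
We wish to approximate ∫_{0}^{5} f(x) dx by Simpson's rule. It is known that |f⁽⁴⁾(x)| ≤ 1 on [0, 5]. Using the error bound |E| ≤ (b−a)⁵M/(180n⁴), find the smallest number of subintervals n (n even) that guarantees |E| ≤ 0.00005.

26

Need 3125/(180n⁴) ≤ 0.00005.
n⁴ ≥ 3125/(180·0.00005) = 347222 ⇒ n ≥ 24.2746, so the smallest even n is 26. (n must be even for Simpson's rule.)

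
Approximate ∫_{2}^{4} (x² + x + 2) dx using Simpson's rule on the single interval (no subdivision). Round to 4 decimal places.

S = (b−a)/6 · [f(2) + 4f(3) + f(4)] = 0.333333·[8 + 4·14 + 22] = 28.6667.

28.6667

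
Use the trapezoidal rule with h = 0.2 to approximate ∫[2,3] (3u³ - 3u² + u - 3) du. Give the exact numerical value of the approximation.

29.38

h = (3 − 2)/5 = 0.2.
Nodes u₀,…,u₅ = 2, 2.2, 2.4, 2.6, 2.8, 3.
f(u) = 3u³ - 3u² + u - 3: f₀=11, f₁=16.624, f₂=23.592, f₃=32.048, f₄=42.136, f₅=54.
(h/2)·[f₀ + 2f₁ + 2f₂ + 2f₃ + 2f₄ + f₅] = 0.1·(293.8) = 29.38.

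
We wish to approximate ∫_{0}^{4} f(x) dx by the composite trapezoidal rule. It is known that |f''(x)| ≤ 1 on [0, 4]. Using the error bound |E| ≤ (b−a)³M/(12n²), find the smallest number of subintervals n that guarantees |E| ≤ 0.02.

Need 64/(12n²) ≤ 0.02.
n² ≥ 64/(12·0.02) = 266.667 ⇒ n ≥ 16.3299, so the smallest n is 17.

17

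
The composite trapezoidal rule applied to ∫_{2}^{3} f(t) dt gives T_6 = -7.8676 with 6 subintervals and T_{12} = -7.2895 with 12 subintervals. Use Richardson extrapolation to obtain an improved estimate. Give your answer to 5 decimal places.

-7.09680

R = (4·T_{12} − T_6) / 3 = (4·(-7.2895) − (-7.8676))/3 = (-21.2904)/3 = -7.09680.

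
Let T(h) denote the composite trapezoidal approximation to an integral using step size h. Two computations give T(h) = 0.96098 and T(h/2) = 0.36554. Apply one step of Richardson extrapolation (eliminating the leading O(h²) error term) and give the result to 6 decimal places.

R = (4·T(h/2) − T(h)) / 3 = (4·0.36554 − 0.96098)/3 = (0.50118)/3 = 0.167060.

0.167060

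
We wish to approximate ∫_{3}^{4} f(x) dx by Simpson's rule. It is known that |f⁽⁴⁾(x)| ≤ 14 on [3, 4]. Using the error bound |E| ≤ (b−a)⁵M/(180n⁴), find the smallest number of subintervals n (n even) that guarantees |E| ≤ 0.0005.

4

Need 14/(180n⁴) ≤ 0.0005.
n⁴ ≥ 14/(180·0.0005) = 155.556 ⇒ n ≥ 3.5316, so the smallest even n is 4. (n must be even for Simpson's rule.)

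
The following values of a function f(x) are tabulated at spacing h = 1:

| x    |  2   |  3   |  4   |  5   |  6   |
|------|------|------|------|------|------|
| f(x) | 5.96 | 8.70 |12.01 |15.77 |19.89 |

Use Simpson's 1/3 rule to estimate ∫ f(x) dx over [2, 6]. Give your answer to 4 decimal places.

49.2500

h = 1, n = 4.
(h/3)·[y₀ + 4y₁ + 2y₂ + 4y₃ + y₄] = 0.333333·(147.75) = 49.2500.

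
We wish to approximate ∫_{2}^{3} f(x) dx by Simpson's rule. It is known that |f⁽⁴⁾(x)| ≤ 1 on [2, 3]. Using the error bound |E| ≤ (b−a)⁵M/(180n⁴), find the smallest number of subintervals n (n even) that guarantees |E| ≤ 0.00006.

4

Need 1/(180n⁴) ≤ 0.00006.
n⁴ ≥ 1/(180·0.00006) = 92.5926 ⇒ n ≥ 3.1020, so the smallest even n is 4. (n must be even for Simpson's rule.)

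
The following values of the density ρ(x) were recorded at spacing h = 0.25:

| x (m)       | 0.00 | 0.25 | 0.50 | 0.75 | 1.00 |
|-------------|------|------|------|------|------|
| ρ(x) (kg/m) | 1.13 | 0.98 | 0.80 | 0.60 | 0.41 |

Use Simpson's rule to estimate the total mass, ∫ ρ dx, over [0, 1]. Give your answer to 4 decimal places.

h = 0.25, n = 4.
(h/3)·[y₀ + 4y₁ + 2y₂ + 4y₃ + y₄] = 0.083333·(9.46) = 0.7883.

0.7883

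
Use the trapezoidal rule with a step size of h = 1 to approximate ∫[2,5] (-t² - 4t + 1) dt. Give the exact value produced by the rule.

h = (5 − 2)/3 = 1.
Nodes t₀,…,t₃ = 2, 3, 4, 5.
f(t) = -t² - 4t + 1: f₀=-11, f₁=-20, f₂=-31, f₃=-44.
(h/2)·[f₀ + 2f₁ + 2f₂ + f₃] = 0.5·(-157) = -78.5.

-78.5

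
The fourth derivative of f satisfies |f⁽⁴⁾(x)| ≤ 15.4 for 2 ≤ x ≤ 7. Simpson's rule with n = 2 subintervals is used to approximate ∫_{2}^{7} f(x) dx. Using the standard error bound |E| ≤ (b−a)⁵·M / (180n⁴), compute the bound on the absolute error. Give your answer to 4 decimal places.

16.7101

|E| ≤ (5)⁵·15.4 / (180·2⁴) = 48125/2880 = 16.7101.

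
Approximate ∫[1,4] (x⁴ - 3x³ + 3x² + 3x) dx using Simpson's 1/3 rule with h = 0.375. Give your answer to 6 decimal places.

98.857910

h = (4 − 1)/8 = 0.375.
Nodes x₀,…,x₈ = 1, 1.375, 1.75, 2.125, 2.5, 2.875, 3.25, 3.625, 4.
f(x) = x⁴ - 3x³ + 3x² + 3x: f₀=4, f₁=5.572509765625, f₂=7.73828125, f₃=11.525634765625, f₄=18.4375, f₅=30.451416015625, f₆=50.01953125, f₇=80.068603515625, f₈=124.
(h/3)·[f₀ + 4f₁ + 2f₂ + 4f₃ + 2f₄ + 4f₅ + 2f₆ + 4f₇ + f₈] = 0.125·(790.86328125) = 98.857910.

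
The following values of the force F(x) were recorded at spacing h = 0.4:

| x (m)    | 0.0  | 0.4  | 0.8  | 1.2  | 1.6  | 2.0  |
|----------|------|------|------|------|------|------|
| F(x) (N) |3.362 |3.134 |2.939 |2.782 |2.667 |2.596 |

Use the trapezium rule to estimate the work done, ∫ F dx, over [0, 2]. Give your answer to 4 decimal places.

5.8004

h = 0.4, n = 5.
(h/2)·[y₀ + 2y₁ + 2y₂ + 2y₃ + 2y₄ + y₅] = 0.2·(29.002) = 5.8004.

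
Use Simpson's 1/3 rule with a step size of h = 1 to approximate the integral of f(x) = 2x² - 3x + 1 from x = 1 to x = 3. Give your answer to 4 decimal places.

h = (3 − 1)/2 = 1.
Nodes x₀,…,x₂ = 1, 2, 3.
f(x) = 2x² - 3x + 1: f₀=0, f₁=3, f₂=10.
(h/3)·[f₀ + 4f₁ + f₂] = 0.333333·(22) = 7.3333.

7.3333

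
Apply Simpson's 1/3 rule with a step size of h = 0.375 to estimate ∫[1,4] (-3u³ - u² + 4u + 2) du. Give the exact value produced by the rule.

-176.25

h = (4 − 1)/8 = 0.375.
Nodes u₀,…,u₈ = 1, 1.375, 1.75, 2.125, 2.5, 2.875, 3.25, 3.625, 4.
f(u) = -3u³ - u² + 4u + 2: f₀=2, f₁=-2.189453125, f₂=-10.140625, f₃=-22.802734375, f₄=-41.125, f₅=-66.056640625, f₆=-98.546875, f₇=-139.544921875, f₈=-190.
(h/3)·[f₀ + 4f₁ + 2f₂ + 4f₃ + 2f₄ + 4f₅ + 2f₆ + 4f₇ + f₈] = 0.125·(-1410) = -176.25.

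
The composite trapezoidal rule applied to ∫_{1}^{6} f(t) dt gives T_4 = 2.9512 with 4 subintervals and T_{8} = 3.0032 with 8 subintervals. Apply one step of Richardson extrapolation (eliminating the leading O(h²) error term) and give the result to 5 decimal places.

3.02053

R = (4·T_{8} − T_4) / 3 = (4·3.0032 − 2.9512)/3 = (9.0616)/3 = 3.02053.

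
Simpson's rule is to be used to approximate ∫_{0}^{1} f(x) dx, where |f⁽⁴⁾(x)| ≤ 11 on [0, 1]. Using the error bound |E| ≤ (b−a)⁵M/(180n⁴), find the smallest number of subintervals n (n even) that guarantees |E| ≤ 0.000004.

12

Need 11/(180n⁴) ≤ 0.000004.
n⁴ ≥ 11/(180·0.000004) = 15277.8 ⇒ n ≥ 11.1177, so the smallest even n is 12. (n must be even for Simpson's rule.)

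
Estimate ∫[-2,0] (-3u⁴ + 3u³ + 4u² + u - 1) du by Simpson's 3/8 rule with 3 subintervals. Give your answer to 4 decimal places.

-24.8889

h = (0 − (-2))/3 = 0.666667.
Nodes u₀,…,u₃ = -2, -1.333333, -0.666667, 0.
f(u) = -3u⁴ + 3u³ + 4u² + u - 1: f₀=-59, f₁=-11.814815, f₂=-1.370370, f₃=-1.
(3h/8)·[f₀ + 3f₁ + 3f₂ + f₃] = 0.25·(-99.555556) = -24.8889.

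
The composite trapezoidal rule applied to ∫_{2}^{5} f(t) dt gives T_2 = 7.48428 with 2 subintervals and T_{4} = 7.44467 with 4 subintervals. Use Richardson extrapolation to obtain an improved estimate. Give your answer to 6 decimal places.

R = (4·T_{4} − T_2) / 3 = (4·7.44467 − 7.48428)/3 = (22.29440)/3 = 7.431467.

7.431467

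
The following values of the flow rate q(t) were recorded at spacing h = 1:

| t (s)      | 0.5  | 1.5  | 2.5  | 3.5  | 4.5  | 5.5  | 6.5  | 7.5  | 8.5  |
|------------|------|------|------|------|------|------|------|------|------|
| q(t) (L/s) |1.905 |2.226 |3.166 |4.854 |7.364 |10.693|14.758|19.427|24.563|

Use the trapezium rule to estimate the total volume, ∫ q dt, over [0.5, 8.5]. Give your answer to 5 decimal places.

75.72200

h = 1, n = 8.
(h/2)·[y₀ + 2y₁ + 2y₂ + 2y₃ + 2y₄ + 2y₅ + 2y₆ + 2y₇ + y₈] = 0.5·(151.444) = 75.72200.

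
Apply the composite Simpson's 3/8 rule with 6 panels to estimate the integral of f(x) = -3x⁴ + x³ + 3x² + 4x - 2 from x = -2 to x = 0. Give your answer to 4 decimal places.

h = (0 − (-2))/6 = 0.333333.
Nodes x₀,…,x₆ = -2, -1.666667, -1.333333, -1, -0.666667, -0.333333, 0.
f(x) = -3x⁴ + x³ + 3x² + 4x - 2: f₀=-54, f₁=-28.111111, f₂=-13.851852, f₃=-7, f₄=-4.222222, f₅=-3.074074, f₆=-2.
(3h/8)·[f₀ + 3f₁ + 3f₂ + 2f₃ + 3f₄ + 3f₅ + f₆] = 0.125·(-217.777778) = -27.2222.

-27.2222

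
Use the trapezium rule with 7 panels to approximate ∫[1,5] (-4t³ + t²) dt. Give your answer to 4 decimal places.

-590.2857

h = (5 − 1)/7 = 0.571429.
Nodes t₀,…,t₇ = 1, 1.571429, 2.142857, 2.714286, 3.285714, 3.857143, 4.428571, 5.
f(t) = -4t³ + t²: f₀=-3, f₁=-13.052478, f₂=-34.766764, f₃=-72.620991, f₄=-131.093294, f₅=-214.661808, f₆=-327.804665, f₇=-475.
(h/2)·[f₀ + 2f₁ + 2f₂ + 2f₃ + 2f₄ + 2f₅ + 2f₆ + f₇] = 0.285714·(-2066) = -590.2857.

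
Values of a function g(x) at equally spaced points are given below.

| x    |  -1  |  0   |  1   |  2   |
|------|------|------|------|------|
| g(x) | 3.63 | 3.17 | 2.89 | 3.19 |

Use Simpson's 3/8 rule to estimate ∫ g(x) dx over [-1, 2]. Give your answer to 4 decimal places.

9.3750

h = 1, n = 3.
(3h/8)·[y₀ + 3y₁ + 3y₂ + y₃] = 0.375·(25.00) = 9.3750.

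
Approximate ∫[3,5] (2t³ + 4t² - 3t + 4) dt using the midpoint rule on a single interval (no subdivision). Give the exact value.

M = (b−a)·f(4) = 2·(184) = 368.

368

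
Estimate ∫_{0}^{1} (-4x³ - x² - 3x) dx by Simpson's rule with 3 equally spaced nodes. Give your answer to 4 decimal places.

-2.8333

h = (1 − 0)/2 = 0.5.
Nodes x₀,…,x₂ = 0, 0.5, 1.
f(x) = -4x³ - x² - 3x: f₀=0, f₁=-2.25, f₂=-8.
(h/3)·[f₀ + 4f₁ + f₂] = 0.166667·(-17) = -2.8333.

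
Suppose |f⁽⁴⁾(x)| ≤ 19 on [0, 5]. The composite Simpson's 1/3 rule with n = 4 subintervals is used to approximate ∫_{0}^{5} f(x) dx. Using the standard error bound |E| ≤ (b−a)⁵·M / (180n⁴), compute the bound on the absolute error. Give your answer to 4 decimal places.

|E| ≤ (5)⁵·19 / (180·4⁴) = 59375/46080 = 1.2885.

1.2885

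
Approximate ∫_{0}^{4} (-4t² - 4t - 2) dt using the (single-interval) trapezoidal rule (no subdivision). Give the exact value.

T = (b−a)/2 · [f(0) + f(4)] = 2·[(-2) + (-82)] = -168.

-168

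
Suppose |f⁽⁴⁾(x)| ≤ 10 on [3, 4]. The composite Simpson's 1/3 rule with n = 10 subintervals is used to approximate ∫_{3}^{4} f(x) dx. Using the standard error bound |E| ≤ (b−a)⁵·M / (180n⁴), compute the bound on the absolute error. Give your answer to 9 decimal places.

|E| ≤ (1)⁵·10 / (180·10⁴) = 10/1800000 = 0.000005556.

0.000005556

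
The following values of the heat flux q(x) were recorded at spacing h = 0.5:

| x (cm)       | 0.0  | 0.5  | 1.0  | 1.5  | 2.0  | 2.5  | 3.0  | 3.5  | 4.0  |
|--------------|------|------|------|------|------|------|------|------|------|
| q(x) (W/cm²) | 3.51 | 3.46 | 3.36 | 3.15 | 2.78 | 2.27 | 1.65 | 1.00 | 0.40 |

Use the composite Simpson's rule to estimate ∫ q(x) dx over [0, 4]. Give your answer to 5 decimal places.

9.83500

h = 0.5, n = 8.
(h/3)·[y₀ + 4y₁ + 2y₂ + 4y₃ + 2y₄ + 4y₅ + 2y₆ + 4y₇ + y₈] = 0.166667·(59.01) = 9.83500.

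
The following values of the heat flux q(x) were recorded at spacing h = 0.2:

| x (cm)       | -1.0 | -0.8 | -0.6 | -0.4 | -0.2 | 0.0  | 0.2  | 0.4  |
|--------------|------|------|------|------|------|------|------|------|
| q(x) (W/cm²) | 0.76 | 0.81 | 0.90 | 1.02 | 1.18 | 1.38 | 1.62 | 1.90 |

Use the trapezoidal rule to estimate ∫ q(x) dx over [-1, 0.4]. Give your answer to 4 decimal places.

1.6480

h = 0.2, n = 7.
(h/2)·[y₀ + 2y₁ + 2y₂ + 2y₃ + 2y₄ + 2y₅ + 2y₆ + y₇] = 0.1·(16.48) = 1.6480.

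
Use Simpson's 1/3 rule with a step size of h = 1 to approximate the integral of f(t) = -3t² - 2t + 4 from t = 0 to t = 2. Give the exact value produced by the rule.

-4

h = (2 − 0)/2 = 1.
Nodes t₀,…,t₂ = 0, 1, 2.
f(t) = -3t² - 2t + 4: f₀=4, f₁=-1, f₂=-12.
(h/3)·[f₀ + 4f₁ + f₂] = 0.333333·(-12) = -4.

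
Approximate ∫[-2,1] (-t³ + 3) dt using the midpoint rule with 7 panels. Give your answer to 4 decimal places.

12.6811

h = (1 − (-2))/7 = 0.428571.
Midpoints m₁,…,m₇ = -1.785714, -1.357143, -0.928571, -0.5, -0.071429, 0.357143, 0.785714.
f(m₁)=8.694242, f(m₂)=5.499636, f(m₃)=3.800656, f(m₄)=3.125, f(m₅)=3.000364, f(m₆)=2.954446, f(m₇)=2.514942.
h·[f(m₁) + f(m₂) + f(m₃) + f(m₄) + f(m₅) + f(m₆) + f(m₇)] = 0.428571·(29.589286) = 12.6811.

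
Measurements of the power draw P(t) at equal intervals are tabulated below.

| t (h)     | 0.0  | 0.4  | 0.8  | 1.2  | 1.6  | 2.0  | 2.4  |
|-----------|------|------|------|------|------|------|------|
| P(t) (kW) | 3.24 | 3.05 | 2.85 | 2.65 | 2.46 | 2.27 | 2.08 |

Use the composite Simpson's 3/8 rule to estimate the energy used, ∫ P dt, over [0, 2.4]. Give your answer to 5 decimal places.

h = 0.4, n = 6.
(3h/8)·[y₀ + 3y₁ + 3y₂ + 2y₃ + 3y₄ + 3y₅ + y₆] = 0.15·(42.51) = 6.37650.

6.37650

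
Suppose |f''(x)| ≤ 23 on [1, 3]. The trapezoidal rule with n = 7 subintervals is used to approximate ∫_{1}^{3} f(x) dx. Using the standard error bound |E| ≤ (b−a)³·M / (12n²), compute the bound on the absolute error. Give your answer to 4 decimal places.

0.3129

|E| ≤ (2)³·23 / (12·7²) = 184/588 = 0.3129.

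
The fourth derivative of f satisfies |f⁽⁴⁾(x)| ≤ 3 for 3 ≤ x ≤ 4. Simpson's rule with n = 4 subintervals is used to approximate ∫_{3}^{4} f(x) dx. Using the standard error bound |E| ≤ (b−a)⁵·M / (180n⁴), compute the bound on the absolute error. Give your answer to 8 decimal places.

0.00006510

|E| ≤ (1)⁵·3 / (180·4⁴) = 3/46080 = 0.00006510.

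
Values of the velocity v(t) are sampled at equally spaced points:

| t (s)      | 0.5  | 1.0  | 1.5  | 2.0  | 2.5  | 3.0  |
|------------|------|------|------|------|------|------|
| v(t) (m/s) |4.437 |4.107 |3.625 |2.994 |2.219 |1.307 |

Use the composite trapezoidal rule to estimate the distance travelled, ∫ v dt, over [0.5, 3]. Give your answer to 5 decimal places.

h = 0.5, n = 5.
(h/2)·[y₀ + 2y₁ + 2y₂ + 2y₃ + 2y₄ + y₅] = 0.25·(31.634) = 7.90850.

7.90850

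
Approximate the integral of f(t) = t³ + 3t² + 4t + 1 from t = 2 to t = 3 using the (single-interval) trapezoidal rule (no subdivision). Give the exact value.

48

T = (b−a)/2 · [f(2) + f(3)] = 0.5·[29 + 67] = 48.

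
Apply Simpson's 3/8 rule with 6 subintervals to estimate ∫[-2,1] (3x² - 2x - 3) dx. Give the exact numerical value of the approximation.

3

h = (1 − (-2))/6 = 0.5.
Nodes x₀,…,x₆ = -2, -1.5, -1, -0.5, 0, 0.5, 1.
f(x) = 3x² - 2x - 3: f₀=13, f₁=6.75, f₂=2, f₃=-1.25, f₄=-3, f₅=-3.25, f₆=-2.
(3h/8)·[f₀ + 3f₁ + 3f₂ + 2f₃ + 3f₄ + 3f₅ + f₆] = 0.1875·(16) = 3.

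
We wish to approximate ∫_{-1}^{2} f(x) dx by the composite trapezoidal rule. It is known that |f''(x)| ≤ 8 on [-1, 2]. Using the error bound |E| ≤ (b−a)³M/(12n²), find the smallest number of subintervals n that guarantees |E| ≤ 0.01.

43

Need 216/(12n²) ≤ 0.01.
n² ≥ 216/(12·0.01) = 1800 ⇒ n ≥ 42.4264, so the smallest n is 43.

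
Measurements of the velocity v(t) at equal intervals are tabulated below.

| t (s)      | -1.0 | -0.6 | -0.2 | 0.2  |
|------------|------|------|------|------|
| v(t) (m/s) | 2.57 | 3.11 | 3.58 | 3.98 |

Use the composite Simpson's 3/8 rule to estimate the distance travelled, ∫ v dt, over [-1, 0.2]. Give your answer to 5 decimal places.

h = 0.4, n = 3.
(3h/8)·[y₀ + 3y₁ + 3y₂ + y₃] = 0.15·(26.62) = 3.99300.

3.99300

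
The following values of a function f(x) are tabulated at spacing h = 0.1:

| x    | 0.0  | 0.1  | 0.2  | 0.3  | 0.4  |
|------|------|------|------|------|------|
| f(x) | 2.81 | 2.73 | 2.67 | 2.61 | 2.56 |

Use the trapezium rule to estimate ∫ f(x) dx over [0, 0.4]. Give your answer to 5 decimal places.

1.06950

h = 0.1, n = 4.
(h/2)·[y₀ + 2y₁ + 2y₂ + 2y₃ + y₄] = 0.05·(21.39) = 1.06950.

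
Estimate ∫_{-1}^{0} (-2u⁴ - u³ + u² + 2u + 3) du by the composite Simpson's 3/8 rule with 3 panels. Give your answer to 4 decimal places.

2.1759

h = (0 − (-1))/3 = 0.333333.
Nodes u₀,…,u₃ = -1, -0.666667, -0.333333, 0.
f(u) = -2u⁴ - u³ + u² + 2u + 3: f₀=1, f₁=2.012346, f₂=2.456790, f₃=3.
(3h/8)·[f₀ + 3f₁ + 3f₂ + f₃] = 0.125·(17.407407) = 2.1759.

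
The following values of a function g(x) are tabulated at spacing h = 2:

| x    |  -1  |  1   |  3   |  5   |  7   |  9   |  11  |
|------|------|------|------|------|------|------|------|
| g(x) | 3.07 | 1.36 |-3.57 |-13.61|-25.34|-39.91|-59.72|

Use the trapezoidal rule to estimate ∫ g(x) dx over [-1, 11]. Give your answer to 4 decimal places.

-218.7900

h = 2, n = 6.
(h/2)·[y₀ + 2y₁ + 2y₂ + 2y₃ + 2y₄ + 2y₅ + y₆] = 1·(-218.79) = -218.7900.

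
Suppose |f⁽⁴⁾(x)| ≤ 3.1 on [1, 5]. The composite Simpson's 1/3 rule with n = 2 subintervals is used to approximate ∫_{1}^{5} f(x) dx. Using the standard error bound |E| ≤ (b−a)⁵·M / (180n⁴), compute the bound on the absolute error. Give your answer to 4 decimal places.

|E| ≤ (4)⁵·3.1 / (180·2⁴) = 3174.4/2880 = 1.1022.

1.1022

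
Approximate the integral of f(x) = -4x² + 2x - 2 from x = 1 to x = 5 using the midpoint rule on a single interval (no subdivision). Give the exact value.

M = (b−a)·f(3) = 4·(-32) = -128.

-128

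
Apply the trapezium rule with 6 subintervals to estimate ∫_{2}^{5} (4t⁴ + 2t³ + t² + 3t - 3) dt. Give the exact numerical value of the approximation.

2882.125

h = (5 − 2)/6 = 0.5.
Nodes t₀,…,t₆ = 2, 2.5, 3, 3.5, 4, 4.5, 5.
f(t) = 4t⁴ + 2t³ + t² + 3t - 3: f₀=87, f₁=198.25, f₂=393, f₃=705.75, f₄=1177, f₅=1853.25, f₆=2787.
(h/2)·[f₀ + 2f₁ + 2f₂ + 2f₃ + 2f₄ + 2f₅ + f₆] = 0.25·(11528.5) = 2882.125.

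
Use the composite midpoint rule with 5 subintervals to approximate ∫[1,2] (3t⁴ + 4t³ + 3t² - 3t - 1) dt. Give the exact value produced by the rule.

h = (2 − 1)/5 = 0.2.
Midpoints m₁,…,m₅ = 1.1, 1.3, 1.5, 1.7, 1.9.
f(m₁)=9.0463, f(m₂)=17.5263, f(m₃)=29.9375, f(m₄)=47.2783, f(m₅)=70.6623.
h·[f(m₁) + f(m₂) + f(m₃) + f(m₄) + f(m₅)] = 0.2·(174.4507) = 34.89014.

34.89014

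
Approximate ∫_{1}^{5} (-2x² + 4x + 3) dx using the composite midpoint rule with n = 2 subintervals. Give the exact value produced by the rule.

h = (5 − 1)/2 = 2.
Midpoints m₁,…,m₂ = 2, 4.
f(m₁)=3, f(m₂)=-13.
h·[f(m₁) + f(m₂)] = 2·(-10) = -20.

-20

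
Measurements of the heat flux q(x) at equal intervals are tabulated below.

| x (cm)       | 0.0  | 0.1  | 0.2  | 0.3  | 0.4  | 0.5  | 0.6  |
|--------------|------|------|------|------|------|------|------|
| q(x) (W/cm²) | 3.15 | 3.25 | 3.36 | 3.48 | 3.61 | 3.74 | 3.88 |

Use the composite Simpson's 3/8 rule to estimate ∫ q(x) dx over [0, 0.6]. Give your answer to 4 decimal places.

2.0951

h = 0.1, n = 6.
(3h/8)·[y₀ + 3y₁ + 3y₂ + 2y₃ + 3y₄ + 3y₅ + y₆] = 0.0375·(55.87) = 2.0951.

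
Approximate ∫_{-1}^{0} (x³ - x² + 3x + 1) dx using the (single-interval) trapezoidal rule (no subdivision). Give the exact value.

T = (b−a)/2 · [f(-1) + f(0)] = 0.5·[(-4) + 1] = -1.5.

-1.5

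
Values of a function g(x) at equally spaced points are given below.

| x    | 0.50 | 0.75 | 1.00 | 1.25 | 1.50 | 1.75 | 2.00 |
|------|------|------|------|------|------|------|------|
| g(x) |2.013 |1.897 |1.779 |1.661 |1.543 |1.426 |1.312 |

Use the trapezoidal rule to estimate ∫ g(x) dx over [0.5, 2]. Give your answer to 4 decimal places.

h = 0.25, n = 6.
(h/2)·[y₀ + 2y₁ + 2y₂ + 2y₃ + 2y₄ + 2y₅ + y₆] = 0.125·(19.937) = 2.4921.

2.4921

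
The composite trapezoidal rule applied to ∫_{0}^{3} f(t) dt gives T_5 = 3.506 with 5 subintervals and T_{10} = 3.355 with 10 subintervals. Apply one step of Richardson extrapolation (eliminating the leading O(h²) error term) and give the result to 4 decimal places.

R = (4·T_{10} − T_5) / 3 = (4·3.355 − 3.506)/3 = (9.914)/3 = 3.3047.

3.3047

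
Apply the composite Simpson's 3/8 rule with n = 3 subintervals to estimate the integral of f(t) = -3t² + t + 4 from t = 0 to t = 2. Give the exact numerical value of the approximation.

2

h = (2 − 0)/3 = 0.666667.
Nodes t₀,…,t₃ = 0, 0.666667, 1.333333, 2.
f(t) = -3t² + t + 4: f₀=4, f₁=3.333333, f₂=0, f₃=-6.
(3h/8)·[f₀ + 3f₁ + 3f₂ + f₃] = 0.25·(8) = 2.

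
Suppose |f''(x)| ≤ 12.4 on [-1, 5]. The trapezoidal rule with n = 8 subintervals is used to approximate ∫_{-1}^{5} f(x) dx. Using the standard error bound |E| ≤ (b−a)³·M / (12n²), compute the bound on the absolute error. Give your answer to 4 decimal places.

|E| ≤ (6)³·12.4 / (12·8²) = 2678.4/768 = 3.4875.

3.4875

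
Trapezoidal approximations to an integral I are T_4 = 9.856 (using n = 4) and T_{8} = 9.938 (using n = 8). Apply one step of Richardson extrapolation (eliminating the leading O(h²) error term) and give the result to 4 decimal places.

R = (4·T_{8} − T_4) / 3 = (4·9.938 − 9.856)/3 = (29.896)/3 = 9.9653.

9.9653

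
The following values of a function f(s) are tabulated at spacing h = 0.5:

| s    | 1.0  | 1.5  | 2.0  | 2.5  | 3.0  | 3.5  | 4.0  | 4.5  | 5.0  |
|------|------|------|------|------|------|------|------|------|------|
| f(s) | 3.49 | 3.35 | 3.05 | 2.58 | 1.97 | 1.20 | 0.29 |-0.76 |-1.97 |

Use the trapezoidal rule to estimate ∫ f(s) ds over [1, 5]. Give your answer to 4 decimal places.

h = 0.5, n = 8.
(h/2)·[y₀ + 2y₁ + 2y₂ + 2y₃ + 2y₄ + 2y₅ + 2y₆ + 2y₇ + y₈] = 0.25·(24.88) = 6.2200.

6.2200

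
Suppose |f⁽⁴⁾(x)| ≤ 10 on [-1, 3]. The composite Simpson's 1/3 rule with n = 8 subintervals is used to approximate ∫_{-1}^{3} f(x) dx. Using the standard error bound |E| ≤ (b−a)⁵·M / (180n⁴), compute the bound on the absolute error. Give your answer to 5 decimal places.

|E| ≤ (4)⁵·10 / (180·8⁴) = 10240/737280 = 0.01389.

0.01389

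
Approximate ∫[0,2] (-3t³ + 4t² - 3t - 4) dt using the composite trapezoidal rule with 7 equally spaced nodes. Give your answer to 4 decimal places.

-15.5185

h = (2 − 0)/6 = 0.333333.
Nodes t₀,…,t₆ = 0, 0.333333, 0.666667, 1, 1.333333, 1.666667, 2.
f(t) = -3t³ + 4t² - 3t - 4: f₀=-4, f₁=-4.666667, f₂=-5.111111, f₃=-6, f₄=-8, f₅=-11.777778, f₆=-18.
(h/2)·[f₀ + 2f₁ + 2f₂ + 2f₃ + 2f₄ + 2f₅ + f₆] = 0.166667·(-93.111111) = -15.5185.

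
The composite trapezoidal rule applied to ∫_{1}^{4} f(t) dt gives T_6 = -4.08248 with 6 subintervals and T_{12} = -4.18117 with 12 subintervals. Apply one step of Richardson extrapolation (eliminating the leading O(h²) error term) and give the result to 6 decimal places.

R = (4·T_{12} − T_6) / 3 = (4·(-4.18117) − (-4.08248))/3 = (-12.64220)/3 = -4.214067.

-4.214067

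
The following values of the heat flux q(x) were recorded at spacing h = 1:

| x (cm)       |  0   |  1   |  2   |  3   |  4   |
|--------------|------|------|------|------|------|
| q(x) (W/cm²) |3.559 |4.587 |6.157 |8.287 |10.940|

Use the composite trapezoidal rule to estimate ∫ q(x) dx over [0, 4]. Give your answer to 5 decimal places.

26.28050

h = 1, n = 4.
(h/2)·[y₀ + 2y₁ + 2y₂ + 2y₃ + y₄] = 0.5·(52.561) = 26.28050.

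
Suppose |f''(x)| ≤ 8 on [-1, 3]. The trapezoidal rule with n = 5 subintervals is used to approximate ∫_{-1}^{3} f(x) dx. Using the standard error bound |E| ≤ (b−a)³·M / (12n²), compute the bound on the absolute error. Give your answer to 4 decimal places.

|E| ≤ (4)³·8 / (12·5²) = 512/300 = 1.7067.

1.7067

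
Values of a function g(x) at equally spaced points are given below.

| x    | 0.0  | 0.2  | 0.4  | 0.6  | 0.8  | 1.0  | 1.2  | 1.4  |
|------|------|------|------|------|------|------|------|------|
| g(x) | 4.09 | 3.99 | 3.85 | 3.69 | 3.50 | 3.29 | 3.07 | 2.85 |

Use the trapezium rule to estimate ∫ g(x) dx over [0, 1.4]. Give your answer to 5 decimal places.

4.97200

h = 0.2, n = 7.
(h/2)·[y₀ + 2y₁ + 2y₂ + 2y₃ + 2y₄ + 2y₅ + 2y₆ + y₇] = 0.1·(49.72) = 4.97200.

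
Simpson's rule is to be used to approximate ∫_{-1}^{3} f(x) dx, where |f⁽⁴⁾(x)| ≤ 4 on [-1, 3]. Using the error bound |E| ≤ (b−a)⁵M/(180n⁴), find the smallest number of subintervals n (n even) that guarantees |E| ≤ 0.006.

8

Need 4096/(180n⁴) ≤ 0.006.
n⁴ ≥ 4096/(180·0.006) = 3792.59 ⇒ n ≥ 7.8475, so the smallest even n is 8. (n must be even for Simpson's rule.)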